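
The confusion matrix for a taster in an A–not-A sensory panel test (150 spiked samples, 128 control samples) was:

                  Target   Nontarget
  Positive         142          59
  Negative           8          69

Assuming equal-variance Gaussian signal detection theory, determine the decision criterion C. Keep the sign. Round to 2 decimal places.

H = 142/150 = 0.9467
FA = 59/128 = 0.4609
Φ⁻¹(0.9467) = 1.6137, Φ⁻¹(0.4609) = -0.0982
c = −½·[z(H) + z(FA)] = −0.5 × (1.6137 + (-0.0982)) = -0.75775
c < 0: the taster has a liberal response bias.

C = -0.76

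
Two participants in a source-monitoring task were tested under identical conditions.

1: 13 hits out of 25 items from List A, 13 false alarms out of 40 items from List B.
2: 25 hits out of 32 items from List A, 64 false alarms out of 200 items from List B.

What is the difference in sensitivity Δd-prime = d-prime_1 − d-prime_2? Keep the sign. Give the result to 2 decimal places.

1: z(0.5200) = 0.050, z(0.3250) = -0.454, d' = 0.504
2: z(0.7812) = 0.776, z(0.3200) = -0.468, d' = 1.244
Δd' = d'_1 − d'_2 = 0.504 − 1.244 = -0.740
2 has the higher sensitivity.

Δd-prime = -0.74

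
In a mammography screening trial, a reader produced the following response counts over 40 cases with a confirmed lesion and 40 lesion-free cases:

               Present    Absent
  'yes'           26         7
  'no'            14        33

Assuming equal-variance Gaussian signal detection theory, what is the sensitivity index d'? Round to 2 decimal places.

H = 26/40 = 0.6500
FA = 7/40 = 0.1750
z(H) = 0.3853
z(FA) = -0.9346
d' = z(H) − z(FA) = 0.3853 − (-0.9346) = 1.3199

d' = 1.32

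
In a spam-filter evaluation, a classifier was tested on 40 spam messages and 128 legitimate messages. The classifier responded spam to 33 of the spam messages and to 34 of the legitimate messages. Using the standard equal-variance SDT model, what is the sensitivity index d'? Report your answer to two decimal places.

H = 33/40 = 0.8250
FA = 34/128 = 0.2656
z(0.8250) = 0.935, z(0.2656) = -0.626
d' = z(H) − z(FA) = 0.935 − (-0.626) = 1.561

d' = 1.56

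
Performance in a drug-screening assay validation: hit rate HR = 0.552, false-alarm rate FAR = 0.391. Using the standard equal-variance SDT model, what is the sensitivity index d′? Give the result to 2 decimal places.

Φ⁻¹(H) = Φ⁻¹(0.552) = 0.1307
Φ⁻¹(FA) = Φ⁻¹(0.391) = -0.2767
d' = z(H) − z(FA) = 0.1307 − (-0.2767) = 0.4074

d′ = 0.41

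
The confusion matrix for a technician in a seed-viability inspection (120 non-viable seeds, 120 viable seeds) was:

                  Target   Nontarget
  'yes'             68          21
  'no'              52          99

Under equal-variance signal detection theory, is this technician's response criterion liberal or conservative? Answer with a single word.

z(H) = 0.168, z(FA) = -0.935
c = −½·(z(H) + z(FA)) = 0.3835
c > 0 → conservative criterion (biased toward responding “no”).

conservative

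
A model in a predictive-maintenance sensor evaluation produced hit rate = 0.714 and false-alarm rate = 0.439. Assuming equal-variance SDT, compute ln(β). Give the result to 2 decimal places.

z(H) = 0.565
z(FA) = -0.154
ln β = −½·[z(H)² − z(FA)²] = −0.5 × (0.319 − 0.024) = -0.1475

ln β = -0.15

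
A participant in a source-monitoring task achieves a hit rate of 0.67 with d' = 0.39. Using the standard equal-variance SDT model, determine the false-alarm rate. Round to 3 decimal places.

false-alarm rate = 0.520

z(hit rate) = z(0.67) = 0.4399
z(FA) = z(H) − d' = 0.4399 − 0.39 = 0.0499
false-alarm rate = Φ(0.0499) = 0.5199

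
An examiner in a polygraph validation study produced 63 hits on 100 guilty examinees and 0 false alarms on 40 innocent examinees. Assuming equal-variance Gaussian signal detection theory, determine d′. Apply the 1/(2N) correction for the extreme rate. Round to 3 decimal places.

The false-alarm rate is 0/40 = 0, so apply the 1/(2N) correction: FA → 1/(2·40) = 0.01250.
z(H) = z(0.63000) = 0.3319
z(FA) = z(0.01250) = -2.2414
d' = 0.3319 − (-2.2414) = 2.5733

d′ = 2.573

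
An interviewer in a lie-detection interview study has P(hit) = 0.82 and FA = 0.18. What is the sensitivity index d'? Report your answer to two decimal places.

Φ⁻¹(H) = 0.9154
Φ⁻¹(FA) = -0.9154
d' = z(H) − z(FA) = 0.9154 − (-0.9154) = 1.8308

d' = 1.83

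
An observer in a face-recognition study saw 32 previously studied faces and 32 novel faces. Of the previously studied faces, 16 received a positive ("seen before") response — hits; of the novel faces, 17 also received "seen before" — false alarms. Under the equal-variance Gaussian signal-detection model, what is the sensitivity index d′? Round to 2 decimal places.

H = 16/32 = 0.5000
FA = 17/32 = 0.5312
Φ⁻¹(0.5000) = 0.0000, Φ⁻¹(0.5312) = 0.0783
d' = z(H) − z(FA) = 0.0000 − 0.0783 = -0.0783

d′ = -0.08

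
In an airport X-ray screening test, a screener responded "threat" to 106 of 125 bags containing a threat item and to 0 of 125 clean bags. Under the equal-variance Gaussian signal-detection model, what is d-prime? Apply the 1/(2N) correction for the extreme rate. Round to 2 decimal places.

d-prime = 3.68

The false-alarm rate is 0/125 = 0, so apply the 1/(2N) correction: FA → 1/(2·125) = 0.00400.
z(H) = z(0.84800) = 1.028
z(FA) = z(0.00400) = -2.652
d' = 1.028 − (-2.652) = 3.680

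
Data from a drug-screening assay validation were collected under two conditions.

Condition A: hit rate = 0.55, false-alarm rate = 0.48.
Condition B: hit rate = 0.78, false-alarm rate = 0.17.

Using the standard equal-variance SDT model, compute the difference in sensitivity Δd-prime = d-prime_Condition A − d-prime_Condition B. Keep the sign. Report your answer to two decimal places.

Δd-prime = -1.55

Condition A: z(0.55) = 0.126, z(0.48) = -0.050, d' = 0.176
Condition B: z(0.78) = 0.772, z(0.17) = -0.954, d' = 1.726
Δd' = d'_Condition A − d'_Condition B = 0.176 − 1.726 = -1.550
Condition B has the higher sensitivity.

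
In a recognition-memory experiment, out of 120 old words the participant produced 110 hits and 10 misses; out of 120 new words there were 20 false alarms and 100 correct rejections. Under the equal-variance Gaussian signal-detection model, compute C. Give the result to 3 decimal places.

C = -0.208

H = 110/120 = 0.9167
FA = 20/120 = 0.1667
Φ⁻¹(H) = Φ⁻¹(0.9167) = 1.3832
Φ⁻¹(FA) = Φ⁻¹(0.1667) = -0.9673
c = −½·[z(H) + z(FA)] = −0.5 × (1.3832 + (-0.9673)) = -0.20795
c < 0: the participant has a liberal response bias.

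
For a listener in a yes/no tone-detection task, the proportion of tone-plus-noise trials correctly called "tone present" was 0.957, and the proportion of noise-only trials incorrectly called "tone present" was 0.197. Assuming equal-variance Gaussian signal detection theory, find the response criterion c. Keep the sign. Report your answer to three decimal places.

z(H) = 1.7169
z(FA) = -0.8524
c = −½·[z(H) + z(FA)] = −0.5 × (1.7169 + (-0.8524)) = -0.43225
c < 0: the listener has a liberal response bias.

c = -0.432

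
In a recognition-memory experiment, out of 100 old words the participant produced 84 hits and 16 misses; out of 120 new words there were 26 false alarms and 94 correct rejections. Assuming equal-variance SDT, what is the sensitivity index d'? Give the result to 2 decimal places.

d' = 1.78

H = 84/100 = 0.8400
FA = 26/120 = 0.2167
Φ⁻¹(H) = 0.9945
Φ⁻¹(FA) = -0.7834
d' = z(H) − z(FA) = 0.9945 − (-0.7834) = 1.7779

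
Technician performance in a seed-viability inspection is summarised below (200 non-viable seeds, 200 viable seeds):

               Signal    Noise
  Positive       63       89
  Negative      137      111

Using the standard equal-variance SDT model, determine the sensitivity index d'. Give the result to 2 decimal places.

d' = -0.34

H = 63/200 = 0.3150
FA = 89/200 = 0.4450
z(0.3150) = -0.4817, z(0.4450) = -0.1383
d' = z(H) − z(FA) = -0.4817 − (-0.1383) = -0.3434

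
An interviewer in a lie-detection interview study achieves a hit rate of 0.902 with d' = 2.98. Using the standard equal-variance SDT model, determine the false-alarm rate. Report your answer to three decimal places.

false-alarm rate = 0.046

z(hit rate) = z(0.902) = 1.2930
z(FA) = z(H) − d' = 1.2930 − 2.98 = -1.6870
false-alarm rate = Φ(-1.6870) = 0.0458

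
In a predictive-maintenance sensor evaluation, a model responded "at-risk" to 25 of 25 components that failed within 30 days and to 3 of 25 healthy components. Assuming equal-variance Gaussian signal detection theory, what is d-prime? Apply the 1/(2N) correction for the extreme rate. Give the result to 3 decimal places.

d-prime = 3.229

The hit rate is 25/25 = 1, so apply the 1/(2N) correction: H → 1 − 1/(2·25) = 0.98000.
z(H) = z(0.98000) = 2.0537
z(FA) = z(0.12000) = -1.1750
d' = 2.0537 − (-1.1750) = 3.2287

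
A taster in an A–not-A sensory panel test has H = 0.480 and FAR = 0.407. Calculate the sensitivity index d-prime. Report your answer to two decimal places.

d-prime = 0.19

z(H) = z(0.480) = -0.050
z(FA) = z(0.407) = -0.235
d' = z(H) − z(FA) = -0.050 − (-0.235) = 0.185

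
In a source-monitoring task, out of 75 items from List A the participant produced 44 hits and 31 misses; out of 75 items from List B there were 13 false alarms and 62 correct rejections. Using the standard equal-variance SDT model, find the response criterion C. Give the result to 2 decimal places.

C = 0.36

H = 44/75 = 0.5867
FA = 13/75 = 0.1733
z(H) = z(0.5867) = 0.2191
z(FA) = z(0.1733) = -0.9412
c = −½·[z(H) + z(FA)] = −0.5 × (0.2191 + (-0.9412)) = 0.36105
c > 0: the participant has a conservative response bias.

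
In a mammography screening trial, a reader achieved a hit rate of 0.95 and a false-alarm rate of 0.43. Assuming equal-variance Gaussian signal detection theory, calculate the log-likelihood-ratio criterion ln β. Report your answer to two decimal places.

z(0.95) = 1.645, z(0.43) = -0.176
ln β = −½·[z(H)² − z(FA)²] = −0.5 × (2.706 − 0.031) = -1.3375

ln β = -1.34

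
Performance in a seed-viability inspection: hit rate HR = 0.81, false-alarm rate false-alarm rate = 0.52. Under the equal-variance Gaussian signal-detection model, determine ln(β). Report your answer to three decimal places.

ln β = -0.384

z(H) = 0.8779
z(FA) = 0.0502
ln β = −½·[z(H)² − z(FA)²] = −0.5 × (0.7707 − 0.0025) = -0.3841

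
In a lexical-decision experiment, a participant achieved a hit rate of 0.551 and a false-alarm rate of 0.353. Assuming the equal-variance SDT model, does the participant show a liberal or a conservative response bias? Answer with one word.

z(H) = 0.128, z(FA) = -0.377
c = −½·(z(H) + z(FA)) = 0.1245
c > 0 → conservative criterion (biased toward responding “no”).

conservative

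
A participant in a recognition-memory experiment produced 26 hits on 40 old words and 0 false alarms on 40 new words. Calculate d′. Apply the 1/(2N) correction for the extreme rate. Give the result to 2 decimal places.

The false-alarm rate is 0/40 = 0, so apply the 1/(2N) correction: FA → 1/(2·40) = 0.01250.
z(H) = z(0.65000) = 0.385
z(FA) = z(0.01250) = -2.241
d' = 0.385 − (-2.241) = 2.626

d′ = 2.63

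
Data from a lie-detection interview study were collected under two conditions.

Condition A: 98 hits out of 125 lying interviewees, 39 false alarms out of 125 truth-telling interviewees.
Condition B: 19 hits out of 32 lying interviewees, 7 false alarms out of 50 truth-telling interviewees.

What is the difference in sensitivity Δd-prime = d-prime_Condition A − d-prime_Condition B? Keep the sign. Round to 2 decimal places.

Δd-prime = -0.04

Condition A: z(0.7840) = 0.786, z(0.3120) = -0.490, d' = 1.276
Condition B: z(0.5938) = 0.237, z(0.1400) = -1.080, d' = 1.317
Δd' = d'_Condition A − d'_Condition B = 1.276 − 1.317 = -0.041
Condition B has the higher sensitivity.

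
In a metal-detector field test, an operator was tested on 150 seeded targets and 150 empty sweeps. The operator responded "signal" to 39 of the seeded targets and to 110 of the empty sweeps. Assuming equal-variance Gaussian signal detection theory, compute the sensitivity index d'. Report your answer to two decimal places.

d' = -1.27

H = 39/150 = 0.2600
FA = 110/150 = 0.7333
z(H) = z(0.2600) = -0.6433
z(FA) = z(0.7333) = 0.6228
d' = z(H) − z(FA) = -0.6433 − 0.6228 = -1.2661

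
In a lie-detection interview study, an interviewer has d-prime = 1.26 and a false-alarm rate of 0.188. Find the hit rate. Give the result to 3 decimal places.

hit rate = 0.646

z(false-alarm rate) = z(0.188) = -0.8853
z(H) = z(FA) + d' = -0.8853 + 1.26 = 0.3747
hit rate = Φ(0.3747) = 0.6461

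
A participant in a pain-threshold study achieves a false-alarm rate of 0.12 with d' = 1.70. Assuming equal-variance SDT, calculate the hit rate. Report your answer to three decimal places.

hit rate = 0.700

z(false-alarm rate) = z(0.12) = -1.1750
z(H) = z(FA) + d' = -1.1750 + 1.70 = 0.5250
hit rate = Φ(0.5250) = 0.7002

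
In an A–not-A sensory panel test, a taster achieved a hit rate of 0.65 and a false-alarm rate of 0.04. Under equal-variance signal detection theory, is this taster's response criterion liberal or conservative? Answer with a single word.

z(H) = 0.385, z(FA) = -1.751
c = −½·(z(H) + z(FA)) = 0.683
c > 0 → conservative criterion (biased toward responding “no”).

conservative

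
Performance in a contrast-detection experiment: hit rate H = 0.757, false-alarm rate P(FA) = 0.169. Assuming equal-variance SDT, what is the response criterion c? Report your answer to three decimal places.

Φ⁻¹(H) = Φ⁻¹(0.757) = 0.6967
Φ⁻¹(FA) = Φ⁻¹(0.169) = -0.9581
c = −½·[z(H) + z(FA)] = −0.5 × (0.6967 + (-0.9581)) = 0.1307
c > 0: the observer has a conservative response bias.

c = 0.131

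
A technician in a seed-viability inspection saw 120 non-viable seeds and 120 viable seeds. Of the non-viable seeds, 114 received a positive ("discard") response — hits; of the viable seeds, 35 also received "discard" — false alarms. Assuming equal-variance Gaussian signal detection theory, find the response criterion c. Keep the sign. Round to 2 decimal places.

c = -0.55

H = 114/120 = 0.9500
FA = 35/120 = 0.2917
z(H) = z(0.9500) = 1.645
z(FA) = z(0.2917) = -0.548
c = −½·[z(H) + z(FA)] = −0.5 × (1.645 + (-0.548)) = -0.5485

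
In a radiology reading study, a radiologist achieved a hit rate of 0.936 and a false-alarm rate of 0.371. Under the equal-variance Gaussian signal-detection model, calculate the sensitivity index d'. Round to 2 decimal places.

d' = 1.85

z(H) = z(0.936) = 1.522
z(FA) = z(0.371) = -0.329
d' = z(H) − z(FA) = 1.522 − (-0.329) = 1.851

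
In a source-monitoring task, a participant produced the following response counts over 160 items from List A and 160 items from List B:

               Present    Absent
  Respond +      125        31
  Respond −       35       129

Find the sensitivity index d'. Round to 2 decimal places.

d' = 1.64

H = 125/160 = 0.7812
FA = 31/160 = 0.1938
z(0.7812) = 0.7763, z(0.1938) = -0.8640
d' = z(H) − z(FA) = 0.7763 − (-0.8640) = 1.6403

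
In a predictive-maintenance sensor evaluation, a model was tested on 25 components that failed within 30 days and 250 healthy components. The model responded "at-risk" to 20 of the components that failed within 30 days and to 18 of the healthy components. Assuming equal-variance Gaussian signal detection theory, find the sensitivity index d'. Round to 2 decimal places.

d' = 2.30

H = 20/25 = 0.8000
FA = 18/250 = 0.0720
Φ⁻¹(H) = 0.842
Φ⁻¹(FA) = -1.461
d' = z(H) − z(FA) = 0.842 − (-1.461) = 2.303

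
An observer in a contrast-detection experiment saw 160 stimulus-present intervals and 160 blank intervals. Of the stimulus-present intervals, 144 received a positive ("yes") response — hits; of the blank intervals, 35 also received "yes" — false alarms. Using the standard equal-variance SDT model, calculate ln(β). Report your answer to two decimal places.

ln β = -0.52

H = 144/160 = 0.9000
FA = 35/160 = 0.2188
Φ⁻¹(0.9000) = 1.282, Φ⁻¹(0.2188) = -0.776
ln β = −½·[z(H)² − z(FA)²] = −0.5 × (1.644 − 0.602) = -0.521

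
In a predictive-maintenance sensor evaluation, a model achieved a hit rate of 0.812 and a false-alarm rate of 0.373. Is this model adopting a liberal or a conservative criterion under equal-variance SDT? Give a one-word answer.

liberal

z(H) = 0.885, z(FA) = -0.324
c = −½·(z(H) + z(FA)) = -0.2805
c < 0 → liberal criterion (biased toward responding “yes”).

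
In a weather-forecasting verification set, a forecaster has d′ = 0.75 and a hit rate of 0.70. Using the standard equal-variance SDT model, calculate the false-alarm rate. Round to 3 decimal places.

z(hit rate) = z(0.70) = 0.5244
z(FA) = z(H) − d' = 0.5244 − 0.75 = -0.2256
false-alarm rate = Φ(-0.2256) = 0.4108

false-alarm rate = 0.411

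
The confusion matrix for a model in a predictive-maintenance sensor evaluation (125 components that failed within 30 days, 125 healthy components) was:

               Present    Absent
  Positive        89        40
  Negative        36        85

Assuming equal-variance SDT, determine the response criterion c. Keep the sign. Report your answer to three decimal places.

H = 89/125 = 0.7120
FA = 40/125 = 0.3200
z(0.7120) = 0.5592, z(0.3200) = -0.4677
c = −½·[z(H) + z(FA)] = −0.5 × (0.5592 + (-0.4677)) = -0.04575
c < 0: the model has a liberal response bias.

c = -0.046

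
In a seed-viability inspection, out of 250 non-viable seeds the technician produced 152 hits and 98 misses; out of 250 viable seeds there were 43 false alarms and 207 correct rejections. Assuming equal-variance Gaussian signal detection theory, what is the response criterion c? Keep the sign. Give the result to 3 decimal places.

H = 152/250 = 0.6080
FA = 43/250 = 0.1720
z(0.6080) = 0.2741, z(0.1720) = -0.9463
c = −½·[z(H) + z(FA)] = −0.5 × (0.2741 + (-0.9463)) = 0.3361
c > 0: the technician has a conservative response bias.

c = 0.336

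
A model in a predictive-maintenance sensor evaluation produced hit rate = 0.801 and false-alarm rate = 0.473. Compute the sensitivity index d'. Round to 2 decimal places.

Φ⁻¹(H) = 0.8452
Φ⁻¹(FA) = -0.0677
d' = z(H) − z(FA) = 0.8452 − (-0.0677) = 0.9129

d' = 0.91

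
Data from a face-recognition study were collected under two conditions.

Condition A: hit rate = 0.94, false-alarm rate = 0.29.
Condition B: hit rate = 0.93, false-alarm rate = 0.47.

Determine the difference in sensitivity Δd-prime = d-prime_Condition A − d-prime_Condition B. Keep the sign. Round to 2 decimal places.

Δd-prime = 0.56

Condition A: z(0.94) = 1.555, z(0.29) = -0.553, d' = 2.108
Condition B: z(0.93) = 1.476, z(0.47) = -0.075, d' = 1.551
Δd' = d'_Condition A − d'_Condition B = 2.108 − 1.551 = 0.557
Condition A has the higher sensitivity.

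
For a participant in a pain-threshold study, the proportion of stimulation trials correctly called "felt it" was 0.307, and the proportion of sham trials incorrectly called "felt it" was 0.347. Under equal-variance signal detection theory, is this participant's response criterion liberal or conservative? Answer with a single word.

z(H) = -0.504, z(FA) = -0.393
c = −½·(z(H) + z(FA)) = 0.4485
c > 0 → conservative criterion (biased toward responding “no”).

conservative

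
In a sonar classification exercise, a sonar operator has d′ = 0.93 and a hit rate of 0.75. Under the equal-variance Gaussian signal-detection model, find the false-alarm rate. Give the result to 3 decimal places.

z(hit rate) = z(0.75) = 0.6745
z(FA) = z(H) − d' = 0.6745 − 0.93 = -0.2555
false-alarm rate = Φ(-0.2555) = 0.3992

false-alarm rate = 0.399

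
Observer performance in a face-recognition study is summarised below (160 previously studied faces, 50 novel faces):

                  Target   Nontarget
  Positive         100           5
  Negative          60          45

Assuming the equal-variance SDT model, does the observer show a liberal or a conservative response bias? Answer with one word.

z(H) = 0.319, z(FA) = -1.282
c = −½·(z(H) + z(FA)) = 0.4815
c > 0 → conservative criterion (biased toward responding “no”).

conservative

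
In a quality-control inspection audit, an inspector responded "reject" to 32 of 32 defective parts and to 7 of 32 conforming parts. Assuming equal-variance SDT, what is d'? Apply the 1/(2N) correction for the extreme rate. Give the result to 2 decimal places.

d' = 2.93

The hit rate is 32/32 = 1, so apply the 1/(2N) correction: H → 1 − 1/(2·32) = 0.98438.
z(H) = z(0.98438) = 2.154
z(FA) = z(0.21875) = -0.776
d' = 2.154 − (-0.776) = 2.930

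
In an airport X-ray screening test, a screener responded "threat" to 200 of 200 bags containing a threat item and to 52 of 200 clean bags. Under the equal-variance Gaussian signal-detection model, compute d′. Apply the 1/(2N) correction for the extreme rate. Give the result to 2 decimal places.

d′ = 3.45

The hit rate is 200/200 = 1, so apply the 1/(2N) correction: H → 1 − 1/(2·200) = 0.99750.
z(H) = z(0.99750) = 2.807
z(FA) = z(0.26000) = -0.643
d' = 2.807 − (-0.643) = 3.450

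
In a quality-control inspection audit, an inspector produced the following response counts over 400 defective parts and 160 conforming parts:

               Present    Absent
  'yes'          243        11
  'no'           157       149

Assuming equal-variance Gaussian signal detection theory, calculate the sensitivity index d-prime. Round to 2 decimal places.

d-prime = 1.76

H = 243/400 = 0.6075
FA = 11/160 = 0.0688
Φ⁻¹(H) = Φ⁻¹(0.6075) = 0.273
Φ⁻¹(FA) = Φ⁻¹(0.0688) = -1.485
d' = z(H) − z(FA) = 0.273 − (-1.485) = 1.758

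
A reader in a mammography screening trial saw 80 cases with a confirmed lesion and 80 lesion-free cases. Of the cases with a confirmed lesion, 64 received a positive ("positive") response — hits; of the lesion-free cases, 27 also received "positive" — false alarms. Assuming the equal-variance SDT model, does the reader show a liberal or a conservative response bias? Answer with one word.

z(H) = 0.842, z(FA) = -0.419
c = −½·(z(H) + z(FA)) = -0.2115
c < 0 → liberal criterion (biased toward responding “yes”).

liberal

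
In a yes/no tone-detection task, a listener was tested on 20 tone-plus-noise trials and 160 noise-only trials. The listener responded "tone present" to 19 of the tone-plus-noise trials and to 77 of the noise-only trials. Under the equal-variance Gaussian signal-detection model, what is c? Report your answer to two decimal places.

H = 19/20 = 0.9500
FA = 77/160 = 0.4813
z(0.9500) = 1.645, z(0.4813) = -0.047
c = −½·[z(H) + z(FA)] = −0.5 × (1.645 + (-0.047)) = -0.799

c = -0.80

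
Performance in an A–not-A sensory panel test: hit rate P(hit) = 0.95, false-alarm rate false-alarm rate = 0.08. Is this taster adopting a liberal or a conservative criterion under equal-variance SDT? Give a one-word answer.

z(H) = 1.645, z(FA) = -1.405
c = −½·(z(H) + z(FA)) = -0.120
c < 0 → liberal criterion (biased toward responding “yes”).

liberal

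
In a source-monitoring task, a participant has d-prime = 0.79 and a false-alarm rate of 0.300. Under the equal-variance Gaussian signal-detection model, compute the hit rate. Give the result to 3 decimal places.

hit rate = 0.605

z(false-alarm rate) = z(0.300) = -0.5244
z(H) = z(FA) + d' = -0.5244 + 0.79 = 0.2656
hit rate = Φ(0.2656) = 0.6047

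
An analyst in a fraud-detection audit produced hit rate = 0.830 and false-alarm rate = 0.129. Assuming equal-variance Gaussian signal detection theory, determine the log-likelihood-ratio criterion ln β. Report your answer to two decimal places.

z(0.830) = 0.954, z(0.129) = -1.131
ln β = −½·[z(H)² − z(FA)²] = −0.5 × (0.910 − 1.279) = 0.1845

ln β = 0.18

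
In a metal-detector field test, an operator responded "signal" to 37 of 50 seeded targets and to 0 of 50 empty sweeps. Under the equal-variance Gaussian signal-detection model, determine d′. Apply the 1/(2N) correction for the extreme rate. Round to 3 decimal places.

The false-alarm rate is 0/50 = 0, so apply the 1/(2N) correction: FA → 1/(2·50) = 0.01000.
z(H) = z(0.74000) = 0.6433
z(FA) = z(0.01000) = -2.3263
d' = 0.6433 − (-2.3263) = 2.9696

d′ = 2.970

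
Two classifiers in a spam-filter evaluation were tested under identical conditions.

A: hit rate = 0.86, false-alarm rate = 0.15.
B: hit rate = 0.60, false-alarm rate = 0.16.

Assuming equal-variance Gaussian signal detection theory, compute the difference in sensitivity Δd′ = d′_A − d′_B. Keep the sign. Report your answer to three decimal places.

A: z(0.86) = 1.0803, z(0.15) = -1.0364, d' = 2.1167
B: z(0.60) = 0.2533, z(0.16) = -0.9945, d' = 1.2478
Δd' = d'_A − d'_B = 2.1167 − 1.2478 = 0.8689
A has the higher sensitivity.

Δd′ = 0.869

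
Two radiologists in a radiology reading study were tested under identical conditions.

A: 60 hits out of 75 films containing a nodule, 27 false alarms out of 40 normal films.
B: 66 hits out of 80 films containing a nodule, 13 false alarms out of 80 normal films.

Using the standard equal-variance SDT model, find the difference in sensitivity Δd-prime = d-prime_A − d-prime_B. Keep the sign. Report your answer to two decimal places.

A: z(0.8000) = 0.842, z(0.6750) = 0.454, d' = 0.388
B: z(0.8250) = 0.935, z(0.1625) = -0.984, d' = 1.919
Δd' = d'_A − d'_B = 0.388 − 1.919 = -1.531
B has the higher sensitivity.

Δd-prime = -1.53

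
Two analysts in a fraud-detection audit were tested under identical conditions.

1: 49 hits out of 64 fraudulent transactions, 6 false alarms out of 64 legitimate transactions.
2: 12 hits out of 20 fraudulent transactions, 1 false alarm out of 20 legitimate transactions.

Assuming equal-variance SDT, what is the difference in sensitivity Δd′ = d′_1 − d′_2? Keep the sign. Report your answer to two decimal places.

1: z(0.7656) = 0.724, z(0.0938) = -1.318, d' = 2.042
2: z(0.6000) = 0.253, z(0.0500) = -1.645, d' = 1.898
Δd' = d'_1 − d'_2 = 2.042 − 1.898 = 0.144
1 has the higher sensitivity.

Δd′ = 0.14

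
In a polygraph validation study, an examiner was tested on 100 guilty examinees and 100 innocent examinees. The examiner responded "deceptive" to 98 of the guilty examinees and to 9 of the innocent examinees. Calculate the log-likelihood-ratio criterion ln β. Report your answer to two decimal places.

ln β = -1.21

H = 98/100 = 0.9800
FA = 9/100 = 0.0900
Φ⁻¹(H) = Φ⁻¹(0.9800) = 2.054
Φ⁻¹(FA) = Φ⁻¹(0.0900) = -1.341
ln β = −½·[z(H)² − z(FA)²] = −0.5 × (4.219 − 1.798) = -1.2105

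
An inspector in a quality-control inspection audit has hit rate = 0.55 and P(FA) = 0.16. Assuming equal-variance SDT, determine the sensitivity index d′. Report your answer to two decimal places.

Φ⁻¹(0.55) = 0.1257, Φ⁻¹(0.16) = -0.9945
d' = z(H) − z(FA) = 0.1257 − (-0.9945) = 1.1202

d′ = 1.12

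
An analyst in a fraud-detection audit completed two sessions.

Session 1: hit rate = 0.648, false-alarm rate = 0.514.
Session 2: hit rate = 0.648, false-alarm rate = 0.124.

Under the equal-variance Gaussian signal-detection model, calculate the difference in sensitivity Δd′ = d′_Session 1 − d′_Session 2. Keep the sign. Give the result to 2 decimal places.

Session 1: z(0.648) = 0.380, z(0.514) = 0.035, d' = 0.345
Session 2: z(0.648) = 0.380, z(0.124) = -1.155, d' = 1.535
Δd' = d'_Session 1 − d'_Session 2 = 0.345 − 1.535 = -1.190
Session 2 has the higher sensitivity.

Δd′ = -1.19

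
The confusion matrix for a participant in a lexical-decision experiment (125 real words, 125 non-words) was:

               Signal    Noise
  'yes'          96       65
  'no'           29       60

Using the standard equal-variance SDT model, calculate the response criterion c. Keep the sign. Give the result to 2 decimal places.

c = -0.39

H = 96/125 = 0.7680
FA = 65/125 = 0.5200
z(H) = z(0.7680) = 0.732
z(FA) = z(0.5200) = 0.050
c = −½·[z(H) + z(FA)] = −0.5 × (0.732 + 0.050) = -0.391
c < 0: the participant has a liberal response bias.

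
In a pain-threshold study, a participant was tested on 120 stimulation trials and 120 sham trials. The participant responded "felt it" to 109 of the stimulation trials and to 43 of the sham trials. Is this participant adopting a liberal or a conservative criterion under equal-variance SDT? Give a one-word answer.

z(H) = 1.331, z(FA) = -0.363
c = −½·(z(H) + z(FA)) = -0.484
c < 0 → liberal criterion (biased toward responding “yes”).

liberal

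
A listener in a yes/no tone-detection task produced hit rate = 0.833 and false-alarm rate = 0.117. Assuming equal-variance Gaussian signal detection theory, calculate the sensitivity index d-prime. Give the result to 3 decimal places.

z(H) = z(0.833) = 0.9661
z(FA) = z(0.117) = -1.1901
d' = z(H) − z(FA) = 0.9661 − (-1.1901) = 2.1562

d-prime = 2.156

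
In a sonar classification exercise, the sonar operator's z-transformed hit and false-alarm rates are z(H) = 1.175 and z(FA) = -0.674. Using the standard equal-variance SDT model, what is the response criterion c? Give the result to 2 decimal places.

c = −½·[z(H) + z(FA)] = −½·(1.175 + (-0.674)) = -0.2505
c < 0: the sonar operator has a liberal response bias.

c = -0.25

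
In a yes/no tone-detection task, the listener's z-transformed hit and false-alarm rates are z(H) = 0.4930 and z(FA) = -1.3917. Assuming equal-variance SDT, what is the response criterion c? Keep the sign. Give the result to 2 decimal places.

c = −½·[z(H) + z(FA)] = −½·(0.4930 + (-1.3917)) = 0.44935
c > 0: the listener has a conservative response bias.

c = 0.45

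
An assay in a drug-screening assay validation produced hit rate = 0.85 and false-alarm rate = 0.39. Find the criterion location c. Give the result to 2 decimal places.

z(H) = z(0.85) = 1.0364
z(FA) = z(0.39) = -0.2793
c = −½·[z(H) + z(FA)] = −0.5 × (1.0364 + (-0.2793)) = -0.37855

c = -0.38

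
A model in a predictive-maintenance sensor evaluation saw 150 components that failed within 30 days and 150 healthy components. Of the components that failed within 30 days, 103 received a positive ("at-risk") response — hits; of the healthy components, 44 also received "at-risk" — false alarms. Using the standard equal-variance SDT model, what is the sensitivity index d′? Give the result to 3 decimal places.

d′ = 1.030

H = 103/150 = 0.6867
FA = 44/150 = 0.2933
z(H) = 0.4865
z(FA) = -0.5438
d' = z(H) − z(FA) = 0.4865 − (-0.5438) = 1.0303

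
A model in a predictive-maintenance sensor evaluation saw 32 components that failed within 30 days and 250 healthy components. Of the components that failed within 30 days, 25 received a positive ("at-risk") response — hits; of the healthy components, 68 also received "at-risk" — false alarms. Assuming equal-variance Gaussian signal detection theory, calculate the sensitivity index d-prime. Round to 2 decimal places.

H = 25/32 = 0.7812
FA = 68/250 = 0.2720
z(H) = z(0.7812) = 0.7763
z(FA) = z(0.2720) = -0.6068
d' = z(H) − z(FA) = 0.7763 − (-0.6068) = 1.3831

d-prime = 1.38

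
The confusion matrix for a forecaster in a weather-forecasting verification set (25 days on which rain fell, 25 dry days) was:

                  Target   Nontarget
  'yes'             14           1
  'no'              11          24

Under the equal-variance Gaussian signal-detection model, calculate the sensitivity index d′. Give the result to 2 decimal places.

d′ = 1.90

H = 14/25 = 0.5600
FA = 1/25 = 0.0400
z(H) = z(0.5600) = 0.1510
z(FA) = z(0.0400) = -1.7507
d' = z(H) − z(FA) = 0.1510 − (-1.7507) = 1.9017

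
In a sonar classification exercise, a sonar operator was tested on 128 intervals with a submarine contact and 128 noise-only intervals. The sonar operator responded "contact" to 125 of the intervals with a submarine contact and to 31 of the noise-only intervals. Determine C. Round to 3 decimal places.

C = -0.644

H = 125/128 = 0.9766
FA = 31/128 = 0.2422
z(H) = z(0.9766) = 1.9881
z(FA) = z(0.2422) = -0.6992
c = −½·[z(H) + z(FA)] = −0.5 × (1.9881 + (-0.6992)) = -0.64445
c < 0: the sonar operator has a liberal response bias.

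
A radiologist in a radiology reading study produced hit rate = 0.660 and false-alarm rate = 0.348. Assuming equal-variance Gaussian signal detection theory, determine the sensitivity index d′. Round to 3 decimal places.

z(H) = z(0.660) = 0.4125
z(FA) = z(0.348) = -0.3907
d' = z(H) − z(FA) = 0.4125 − (-0.3907) = 0.8032

d′ = 0.803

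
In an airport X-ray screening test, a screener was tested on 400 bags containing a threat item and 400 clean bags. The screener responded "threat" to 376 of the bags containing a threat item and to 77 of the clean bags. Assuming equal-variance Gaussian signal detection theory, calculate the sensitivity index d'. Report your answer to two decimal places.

d' = 2.42

H = 376/400 = 0.9400
FA = 77/400 = 0.1925
z(0.9400) = 1.5548, z(0.1925) = -0.8687
d' = z(H) − z(FA) = 1.5548 − (-0.8687) = 2.4235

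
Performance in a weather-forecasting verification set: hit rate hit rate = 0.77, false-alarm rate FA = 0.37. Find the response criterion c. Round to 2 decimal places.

c = -0.20

z(0.77) = 0.7388, z(0.37) = -0.3319
c = −½·[z(H) + z(FA)] = −0.5 × (0.7388 + (-0.3319)) = -0.20345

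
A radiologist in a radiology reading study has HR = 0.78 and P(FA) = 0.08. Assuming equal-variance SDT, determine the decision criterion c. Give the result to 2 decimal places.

c = 0.32

z(H) = z(0.78) = 0.7722
z(FA) = z(0.08) = -1.4051
c = −½·[z(H) + z(FA)] = −0.5 × (0.7722 + (-1.4051)) = 0.31645
c > 0: the radiologist has a conservative response bias.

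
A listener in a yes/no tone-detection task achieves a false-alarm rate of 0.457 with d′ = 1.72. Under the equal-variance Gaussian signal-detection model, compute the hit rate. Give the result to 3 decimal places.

hit rate = 0.947

z(false-alarm rate) = z(0.457) = -0.1080
z(H) = z(FA) + d' = -0.1080 + 1.72 = 1.6120
hit rate = Φ(1.6120) = 0.9465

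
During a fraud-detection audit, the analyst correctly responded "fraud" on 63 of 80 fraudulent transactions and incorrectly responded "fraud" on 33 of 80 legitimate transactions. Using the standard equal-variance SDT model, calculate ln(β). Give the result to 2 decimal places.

ln β = -0.29

H = 63/80 = 0.7875
FA = 33/80 = 0.4125
Φ⁻¹(0.7875) = 0.798, Φ⁻¹(0.4125) = -0.221
ln β = −½·[z(H)² − z(FA)²] = −0.5 × (0.637 − 0.049) = -0.294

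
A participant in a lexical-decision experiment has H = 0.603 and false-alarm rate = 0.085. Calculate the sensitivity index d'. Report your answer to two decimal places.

d' = 1.63

z(H) = z(0.603) = 0.261
z(FA) = z(0.085) = -1.372
d' = z(H) − z(FA) = 0.261 − (-1.372) = 1.633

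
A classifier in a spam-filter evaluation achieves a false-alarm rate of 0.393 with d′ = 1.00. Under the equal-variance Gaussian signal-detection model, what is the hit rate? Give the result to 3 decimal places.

z(false-alarm rate) = z(0.393) = -0.2715
z(H) = z(FA) + d' = -0.2715 + 1.00 = 0.7285
hit rate = Φ(0.7285) = 0.7668

hit rate = 0.767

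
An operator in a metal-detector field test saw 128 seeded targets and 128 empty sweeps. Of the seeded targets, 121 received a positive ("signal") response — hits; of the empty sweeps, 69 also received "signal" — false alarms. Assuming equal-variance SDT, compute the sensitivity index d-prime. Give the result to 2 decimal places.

H = 121/128 = 0.9453
FA = 69/128 = 0.5391
z(H) = z(0.9453) = 1.6009
z(FA) = z(0.5391) = 0.0982
d' = z(H) − z(FA) = 1.6009 − 0.0982 = 1.5027

d-prime = 1.50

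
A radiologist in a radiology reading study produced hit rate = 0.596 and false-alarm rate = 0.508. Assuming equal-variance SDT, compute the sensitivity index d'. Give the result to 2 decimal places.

d' = 0.22

z(0.596) = 0.2430, z(0.508) = 0.0201
d' = z(H) − z(FA) = 0.2430 − 0.0201 = 0.2229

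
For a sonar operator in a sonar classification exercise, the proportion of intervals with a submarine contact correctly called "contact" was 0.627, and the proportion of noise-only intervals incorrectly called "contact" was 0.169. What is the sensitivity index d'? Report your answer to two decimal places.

z(H) = z(0.627) = 0.324
z(FA) = z(0.169) = -0.958
d' = z(H) − z(FA) = 0.324 − (-0.958) = 1.282

d' = 1.28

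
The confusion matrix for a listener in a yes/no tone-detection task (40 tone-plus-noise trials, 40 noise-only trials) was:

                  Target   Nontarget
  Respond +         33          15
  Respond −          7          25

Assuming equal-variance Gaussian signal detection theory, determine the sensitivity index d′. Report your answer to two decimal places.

d′ = 1.25

H = 33/40 = 0.8250
FA = 15/40 = 0.3750
Φ⁻¹(H) = Φ⁻¹(0.8250) = 0.9346
Φ⁻¹(FA) = Φ⁻¹(0.3750) = -0.3186
d' = z(H) − z(FA) = 0.9346 − (-0.3186) = 1.2532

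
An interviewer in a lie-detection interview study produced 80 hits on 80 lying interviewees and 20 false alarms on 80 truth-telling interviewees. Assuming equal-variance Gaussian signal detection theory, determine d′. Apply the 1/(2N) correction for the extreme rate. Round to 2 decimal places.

d′ = 3.17

The hit rate is 80/80 = 1, so apply the 1/(2N) correction: H → 1 − 1/(2·80) = 0.99375.
z(H) = z(0.99375) = 2.498
z(FA) = z(0.25000) = -0.674
d' = 2.498 − (-0.674) = 3.172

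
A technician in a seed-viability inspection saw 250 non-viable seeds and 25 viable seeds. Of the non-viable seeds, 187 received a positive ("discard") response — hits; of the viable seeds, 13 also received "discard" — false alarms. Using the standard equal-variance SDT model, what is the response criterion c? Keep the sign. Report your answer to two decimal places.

H = 187/250 = 0.7480
FA = 13/25 = 0.5200
Φ⁻¹(H) = 0.6682
Φ⁻¹(FA) = 0.0502
c = −½·[z(H) + z(FA)] = −0.5 × (0.6682 + 0.0502) = -0.3592

c = -0.36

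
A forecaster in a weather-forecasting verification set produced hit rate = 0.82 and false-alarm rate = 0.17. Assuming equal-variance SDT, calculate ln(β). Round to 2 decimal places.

ln β = 0.04

z(H) = 0.915
z(FA) = -0.954
ln β = −½·[z(H)² − z(FA)²] = −0.5 × (0.837 − 0.910) = 0.0365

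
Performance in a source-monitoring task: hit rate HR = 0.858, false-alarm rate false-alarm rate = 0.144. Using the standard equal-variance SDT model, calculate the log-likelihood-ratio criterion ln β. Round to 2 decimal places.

Φ⁻¹(H) = Φ⁻¹(0.858) = 1.071
Φ⁻¹(FA) = Φ⁻¹(0.144) = -1.063
ln β = −½·[z(H)² − z(FA)²] = −0.5 × (1.147 − 1.130) = -0.0085

ln β = -0.01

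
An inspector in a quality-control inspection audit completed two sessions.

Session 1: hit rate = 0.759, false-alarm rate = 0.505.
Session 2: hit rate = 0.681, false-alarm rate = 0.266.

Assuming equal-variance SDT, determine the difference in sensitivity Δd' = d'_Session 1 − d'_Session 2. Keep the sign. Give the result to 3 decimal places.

Δd' = -0.405

Session 1: z(0.759) = 0.7031, z(0.505) = 0.0125, d' = 0.6906
Session 2: z(0.681) = 0.4705, z(0.266) = -0.6250, d' = 1.0955
Δd' = d'_Session 1 − d'_Session 2 = 0.6906 − 1.0955 = -0.4049
Session 2 has the higher sensitivity.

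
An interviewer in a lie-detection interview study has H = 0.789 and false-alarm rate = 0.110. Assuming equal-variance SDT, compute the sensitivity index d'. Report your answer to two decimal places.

z(H) = z(0.789) = 0.803
z(FA) = z(0.110) = -1.227
d' = z(H) − z(FA) = 0.803 − (-1.227) = 2.030

d' = 2.03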